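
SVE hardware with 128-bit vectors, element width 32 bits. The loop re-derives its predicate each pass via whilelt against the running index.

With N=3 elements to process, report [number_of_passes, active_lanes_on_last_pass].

[iterations, last_vl] = [1, 3]

lane count: 128 div 32 = 4
N=3: ⌈3/4⌉ = 1 iters; last vl = 3 − 0×4 = 3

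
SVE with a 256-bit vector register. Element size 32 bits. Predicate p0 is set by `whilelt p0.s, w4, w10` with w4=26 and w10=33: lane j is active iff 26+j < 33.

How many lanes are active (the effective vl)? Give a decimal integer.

register lanes = 256/32 = 8
whilelt: lane j active iff 26+j < 33 → j < 7 → 7 active

vl = 7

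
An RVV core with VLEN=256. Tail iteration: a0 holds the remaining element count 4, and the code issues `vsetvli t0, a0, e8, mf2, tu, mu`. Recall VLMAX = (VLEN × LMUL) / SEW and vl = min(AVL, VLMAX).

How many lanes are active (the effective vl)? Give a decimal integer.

vl = 4

lanes per group: 256·1/2/8 = 16
vl ← min(4, 16) = 4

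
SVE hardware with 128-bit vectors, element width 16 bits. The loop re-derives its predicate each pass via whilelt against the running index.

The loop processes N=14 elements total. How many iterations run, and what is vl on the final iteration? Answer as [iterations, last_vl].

[iterations, last_vl] = [2, 6]

register lanes = 128/16 = 8
14 elements at 8/iter → 2 passes, remainder 6 on the last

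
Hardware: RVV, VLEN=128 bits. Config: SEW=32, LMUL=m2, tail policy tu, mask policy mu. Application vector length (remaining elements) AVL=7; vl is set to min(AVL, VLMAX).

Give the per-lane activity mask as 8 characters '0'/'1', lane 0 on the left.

lanes per group: 128·2/32 = 8
vl = min(AVL, VLMAX) = min(7, 8) = 7
bits (lane 0 leftmost): 11111110

predicate = 11111110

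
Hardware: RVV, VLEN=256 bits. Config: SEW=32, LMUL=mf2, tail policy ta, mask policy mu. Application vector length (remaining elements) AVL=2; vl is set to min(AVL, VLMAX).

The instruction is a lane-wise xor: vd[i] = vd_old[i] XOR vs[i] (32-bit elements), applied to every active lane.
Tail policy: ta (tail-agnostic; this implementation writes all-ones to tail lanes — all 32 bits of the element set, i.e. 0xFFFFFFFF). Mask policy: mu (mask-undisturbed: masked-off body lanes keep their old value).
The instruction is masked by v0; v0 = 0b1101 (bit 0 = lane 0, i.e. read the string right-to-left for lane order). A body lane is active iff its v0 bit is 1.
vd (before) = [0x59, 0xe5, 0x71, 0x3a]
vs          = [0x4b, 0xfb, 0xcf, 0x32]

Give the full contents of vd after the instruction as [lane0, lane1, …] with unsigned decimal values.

vd = [18, 229, 4294967295, 4294967295]

VLMAX = VLEN×LMUL/SEW = 256×1/2/32 = 4
AVL=2 ≤ VLMAX=4, so vl = 2
[0] xor(0x59,0x4b) = 0x12
[1] mask-off/keep = 0xe5
[2] tail/ones = 0xffffffff
[3] tail/ones = 0xffffffff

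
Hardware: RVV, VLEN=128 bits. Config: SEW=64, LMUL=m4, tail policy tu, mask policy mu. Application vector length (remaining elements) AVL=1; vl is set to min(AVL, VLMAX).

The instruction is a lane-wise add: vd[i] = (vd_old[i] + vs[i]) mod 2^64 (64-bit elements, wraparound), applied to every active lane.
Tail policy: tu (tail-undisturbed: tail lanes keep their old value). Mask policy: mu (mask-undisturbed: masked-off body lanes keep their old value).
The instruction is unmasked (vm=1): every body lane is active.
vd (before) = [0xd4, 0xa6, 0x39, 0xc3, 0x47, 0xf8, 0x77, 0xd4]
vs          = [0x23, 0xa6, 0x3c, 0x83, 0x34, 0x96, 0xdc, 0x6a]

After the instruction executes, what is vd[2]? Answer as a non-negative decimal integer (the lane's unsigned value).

vd[2] = 57

VLMAX = (128 × 4) / 64 = 8 lanes
vl ← min(1, 8) = 1
[0] add(0xd4,0x23) = 0xf7
[1] tail/keep = 0xa6
[2] tail/keep = 0x39
[3] tail/keep = 0xc3
[4] tail/keep = 0x47
[5] tail/keep = 0xf8
[6] tail/keep = 0x77
[7] tail/keep = 0xd4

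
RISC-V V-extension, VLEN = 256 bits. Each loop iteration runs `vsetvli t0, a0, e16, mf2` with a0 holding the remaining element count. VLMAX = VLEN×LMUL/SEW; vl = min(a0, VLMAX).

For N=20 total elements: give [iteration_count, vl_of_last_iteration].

[iterations, last_vl] = [3, 4]

VLMAX = VLEN×LMUL/SEW = 256×1/2/16 = 8
20 elements at 8/iter → 3 passes, remainder 4 on the last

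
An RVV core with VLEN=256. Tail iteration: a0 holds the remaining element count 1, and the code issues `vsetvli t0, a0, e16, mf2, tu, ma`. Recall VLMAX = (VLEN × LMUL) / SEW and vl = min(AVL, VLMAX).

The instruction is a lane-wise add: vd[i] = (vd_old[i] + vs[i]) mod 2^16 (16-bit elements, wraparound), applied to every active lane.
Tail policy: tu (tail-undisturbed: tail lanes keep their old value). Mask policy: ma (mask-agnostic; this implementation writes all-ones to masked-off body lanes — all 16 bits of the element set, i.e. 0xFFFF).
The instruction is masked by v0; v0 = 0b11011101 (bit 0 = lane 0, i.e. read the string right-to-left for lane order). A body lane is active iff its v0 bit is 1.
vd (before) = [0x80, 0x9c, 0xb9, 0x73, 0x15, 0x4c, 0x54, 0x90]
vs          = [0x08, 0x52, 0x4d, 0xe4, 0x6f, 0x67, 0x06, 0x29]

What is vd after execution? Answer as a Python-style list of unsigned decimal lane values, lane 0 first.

vd = [136, 156, 185, 115, 21, 76, 84, 144]

VLMAX = VLEN×LMUL/SEW = 256×1/2/16 = 8
vl = min(AVL, VLMAX) = min(1, 8) = 1
[0] add(0x80,0x08) = 0x88
[1] tail/keep = 0x9c
[2] tail/keep = 0xb9
[3] tail/keep = 0x73
[4] tail/keep = 0x15
[5] tail/keep = 0x4c
[6] tail/keep = 0x54
[7] tail/keep = 0x90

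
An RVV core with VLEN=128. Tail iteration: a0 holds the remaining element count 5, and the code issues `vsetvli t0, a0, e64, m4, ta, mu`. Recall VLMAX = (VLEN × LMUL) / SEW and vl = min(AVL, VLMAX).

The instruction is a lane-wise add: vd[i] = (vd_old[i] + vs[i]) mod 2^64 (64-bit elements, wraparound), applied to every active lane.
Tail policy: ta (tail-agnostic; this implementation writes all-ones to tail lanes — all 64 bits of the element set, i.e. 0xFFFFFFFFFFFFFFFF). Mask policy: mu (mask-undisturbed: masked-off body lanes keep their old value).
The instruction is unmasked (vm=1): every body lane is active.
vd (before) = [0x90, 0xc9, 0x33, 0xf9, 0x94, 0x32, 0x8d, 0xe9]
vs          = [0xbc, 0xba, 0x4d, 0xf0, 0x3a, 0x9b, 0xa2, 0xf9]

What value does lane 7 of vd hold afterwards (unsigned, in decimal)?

vd[7] = 18446744073709551615

VLMAX = (128 × 4) / 64 = 8 lanes
AVL=5 ≤ VLMAX=8, so vl = 5
  i=0: add(0x90,0xbc) → 332
  i=1: add(0xc9,0xba) → 387
  i=2: add(0x33,0x4d) → 128
  i=3: add(0xf9,0xf0) → 489
  i=4: add(0x94,0x3a) → 206
  i=5: tail/ones → 18446744073709551615
  i=6: tail/ones → 18446744073709551615
  i=7: tail/ones → 18446744073709551615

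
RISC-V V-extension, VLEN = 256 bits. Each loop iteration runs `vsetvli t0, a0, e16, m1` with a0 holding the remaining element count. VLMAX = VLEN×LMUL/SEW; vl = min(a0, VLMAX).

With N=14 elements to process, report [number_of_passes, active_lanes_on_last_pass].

[iterations, last_vl] = [1, 14]

lanes per group: 256·1/16 = 16
N=14: ⌈14/16⌉ = 1 iters; last vl = 14 − 0×16 = 14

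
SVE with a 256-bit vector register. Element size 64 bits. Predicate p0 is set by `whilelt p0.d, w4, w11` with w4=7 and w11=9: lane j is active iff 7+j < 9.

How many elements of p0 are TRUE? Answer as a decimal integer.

vl = 2

register lanes = 256/64 = 4
p0[j] = (7+j < 9); true for j=0..1 → 2 lanes set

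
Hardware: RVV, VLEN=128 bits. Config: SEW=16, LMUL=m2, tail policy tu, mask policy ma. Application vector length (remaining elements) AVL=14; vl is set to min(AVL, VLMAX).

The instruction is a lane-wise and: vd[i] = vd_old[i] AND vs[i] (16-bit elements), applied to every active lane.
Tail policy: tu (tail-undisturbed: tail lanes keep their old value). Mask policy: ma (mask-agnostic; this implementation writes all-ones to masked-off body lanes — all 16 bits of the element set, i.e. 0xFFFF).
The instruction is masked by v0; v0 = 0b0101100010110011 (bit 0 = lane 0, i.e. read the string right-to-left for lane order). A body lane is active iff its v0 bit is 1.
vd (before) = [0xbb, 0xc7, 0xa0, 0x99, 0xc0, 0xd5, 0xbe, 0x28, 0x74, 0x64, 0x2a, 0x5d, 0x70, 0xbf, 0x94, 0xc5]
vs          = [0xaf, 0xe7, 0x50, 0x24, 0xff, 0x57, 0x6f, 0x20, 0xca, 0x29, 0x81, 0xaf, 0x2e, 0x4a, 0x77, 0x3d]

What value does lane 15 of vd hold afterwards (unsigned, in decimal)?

vd[15] = 197

VLMAX = (128 × 2) / 16 = 16 lanes
AVL=14 ≤ VLMAX=16, so vl = 14
  i=0: and(0xbb,0xaf) → 171
  i=1: and(0xc7,0xe7) → 199
  i=2: mask-off/ones → 65535
  i=3: mask-off/ones → 65535
  i=4: and(0xc0,0xff) → 192
  i=5: and(0xd5,0x57) → 85
  i=6: mask-off/ones → 65535
  i=7: and(0x28,0x20) → 32
  i=8: mask-off/ones → 65535
  i=9: mask-off/ones → 65535
  i=10: mask-off/ones → 65535
  i=11: and(0x5d,0xaf) → 13
  i=12: and(0x70,0x2e) → 32
  i=13: mask-off/ones → 65535
  i=14: tail/keep → 148
  i=15: tail/keep → 197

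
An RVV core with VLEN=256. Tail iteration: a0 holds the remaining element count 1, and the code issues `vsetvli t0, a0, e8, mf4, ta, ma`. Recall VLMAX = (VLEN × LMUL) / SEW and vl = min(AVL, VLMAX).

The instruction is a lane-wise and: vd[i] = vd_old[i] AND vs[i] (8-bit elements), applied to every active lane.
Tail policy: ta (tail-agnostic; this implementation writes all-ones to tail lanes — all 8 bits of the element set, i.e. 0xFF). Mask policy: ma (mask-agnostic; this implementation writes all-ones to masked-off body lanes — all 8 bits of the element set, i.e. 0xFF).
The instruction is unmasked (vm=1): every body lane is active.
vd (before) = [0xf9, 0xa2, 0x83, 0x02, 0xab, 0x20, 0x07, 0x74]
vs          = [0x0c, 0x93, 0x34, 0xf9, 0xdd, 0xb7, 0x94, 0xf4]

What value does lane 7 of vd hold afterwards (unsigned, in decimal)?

vd[7] = 255

lanes per group: 256·1/4/8 = 8
vl ← min(1, 8) = 1
[0] and(0xf9,0x0c) = 0x08
[1] tail/ones = 0xff
[2] tail/ones = 0xff
[3] tail/ones = 0xff
[4] tail/ones = 0xff
[5] tail/ones = 0xff
[6] tail/ones = 0xff
[7] tail/ones = 0xff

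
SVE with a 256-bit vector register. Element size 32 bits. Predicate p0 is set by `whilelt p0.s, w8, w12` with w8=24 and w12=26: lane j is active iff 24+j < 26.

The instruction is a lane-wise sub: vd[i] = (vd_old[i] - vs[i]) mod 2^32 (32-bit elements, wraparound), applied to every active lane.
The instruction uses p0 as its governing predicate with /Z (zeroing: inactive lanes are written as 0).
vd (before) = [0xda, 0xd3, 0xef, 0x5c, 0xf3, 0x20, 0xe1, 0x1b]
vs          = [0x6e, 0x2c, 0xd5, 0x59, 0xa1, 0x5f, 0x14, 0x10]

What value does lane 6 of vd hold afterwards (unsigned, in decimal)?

vd[6] = 0

256-bit reg / 32-bit elem → 8 lanes
whilelt: lane j active iff 24+j < 26 → j < 2 → 2 active
lane  0: sub(0xda,0x6e) ⇒ 0x6c
lane  1: sub(0xd3,0x2c) ⇒ 0xa7
lane  2: tail/zero ⇒ 0x00
lane  3: tail/zero ⇒ 0x00
lane  4: tail/zero ⇒ 0x00
lane  5: tail/zero ⇒ 0x00
lane  6: tail/zero ⇒ 0x00
lane  7: tail/zero ⇒ 0x00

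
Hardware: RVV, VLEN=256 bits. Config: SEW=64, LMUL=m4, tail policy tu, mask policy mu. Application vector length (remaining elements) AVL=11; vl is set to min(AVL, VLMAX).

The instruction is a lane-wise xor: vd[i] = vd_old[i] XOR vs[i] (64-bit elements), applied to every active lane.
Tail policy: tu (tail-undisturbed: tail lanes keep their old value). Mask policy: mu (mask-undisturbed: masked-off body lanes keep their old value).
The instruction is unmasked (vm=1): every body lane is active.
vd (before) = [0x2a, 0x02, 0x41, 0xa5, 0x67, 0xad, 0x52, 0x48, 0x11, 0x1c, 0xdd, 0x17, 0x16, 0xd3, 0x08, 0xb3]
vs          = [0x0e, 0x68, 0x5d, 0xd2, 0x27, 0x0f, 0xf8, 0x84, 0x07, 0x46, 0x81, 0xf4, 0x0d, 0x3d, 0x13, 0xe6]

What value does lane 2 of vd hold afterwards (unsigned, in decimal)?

VLMAX = VLEN×LMUL/SEW = 256×4/64 = 16
AVL=11 ≤ VLMAX=16, so vl = 11
[0] xor(0x2a,0x0e) = 0x24
[1] xor(0x02,0x68) = 0x6a
[2] xor(0x41,0x5d) = 0x1c
[3] xor(0xa5,0xd2) = 0x77
[4] xor(0x67,0x27) = 0x40
[5] xor(0xad,0x0f) = 0xa2
[6] xor(0x52,0xf8) = 0xaa
[7] xor(0x48,0x84) = 0xcc
[8] xor(0x11,0x07) = 0x16
[9] xor(0x1c,0x46) = 0x5a
[10] xor(0xdd,0x81) = 0x5c
[11] tail/keep = 0x17
[12] tail/keep = 0x16
[13] tail/keep = 0xd3
[14] tail/keep = 0x08
[15] tail/keep = 0xb3

vd[2] = 28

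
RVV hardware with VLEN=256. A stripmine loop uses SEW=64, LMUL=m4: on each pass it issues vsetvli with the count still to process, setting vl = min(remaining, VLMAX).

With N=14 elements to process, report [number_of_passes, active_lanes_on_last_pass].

VLMAX = VLEN×LMUL/SEW = 256×4/64 = 16
14 elements at 16/iter → 1 passes, remainder 14 on the last

[iterations, last_vl] = [1, 14]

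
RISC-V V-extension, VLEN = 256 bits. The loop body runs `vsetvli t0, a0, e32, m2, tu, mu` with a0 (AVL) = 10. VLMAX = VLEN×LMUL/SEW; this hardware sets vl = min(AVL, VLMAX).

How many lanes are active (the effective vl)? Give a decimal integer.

VLMAX = (256 × 2) / 32 = 16 lanes
vl = min(AVL, VLMAX) = min(10, 16) = 10

vl = 10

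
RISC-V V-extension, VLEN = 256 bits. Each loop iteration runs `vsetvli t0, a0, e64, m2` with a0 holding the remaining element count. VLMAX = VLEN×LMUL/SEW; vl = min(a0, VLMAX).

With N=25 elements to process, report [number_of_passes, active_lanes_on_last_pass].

[iterations, last_vl] = [4, 1]

VLMAX = VLEN×LMUL/SEW = 256×2/64 = 8
iterations = ceil(25/8) = 4; final-pass vl = 1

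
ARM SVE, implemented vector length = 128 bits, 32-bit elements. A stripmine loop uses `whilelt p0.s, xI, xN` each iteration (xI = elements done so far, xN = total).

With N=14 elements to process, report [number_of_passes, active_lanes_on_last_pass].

[iterations, last_vl] = [4, 2]

128-bit reg / 32-bit elem → 4 lanes
14 elements at 4/iter → 4 passes, remainder 2 on the last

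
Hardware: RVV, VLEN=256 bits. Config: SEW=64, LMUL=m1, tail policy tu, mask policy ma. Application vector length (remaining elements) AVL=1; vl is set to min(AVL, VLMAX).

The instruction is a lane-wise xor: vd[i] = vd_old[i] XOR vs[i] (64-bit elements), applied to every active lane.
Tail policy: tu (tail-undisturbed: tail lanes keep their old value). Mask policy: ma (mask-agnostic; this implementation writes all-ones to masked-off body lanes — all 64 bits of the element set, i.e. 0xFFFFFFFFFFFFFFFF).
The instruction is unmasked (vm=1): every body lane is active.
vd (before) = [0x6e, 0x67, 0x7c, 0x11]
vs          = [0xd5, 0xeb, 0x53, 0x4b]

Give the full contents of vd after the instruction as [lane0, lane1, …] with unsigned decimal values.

vd = [187, 103, 124, 17]

VLMAX = VLEN×LMUL/SEW = 256×1/64 = 4
vl ← min(1, 4) = 1
lane  0: xor(0x6e,0xd5) ⇒ 0xbb
lane  1: tail/keep ⇒ 0x67
lane  2: tail/keep ⇒ 0x7c
lane  3: tail/keep ⇒ 0x11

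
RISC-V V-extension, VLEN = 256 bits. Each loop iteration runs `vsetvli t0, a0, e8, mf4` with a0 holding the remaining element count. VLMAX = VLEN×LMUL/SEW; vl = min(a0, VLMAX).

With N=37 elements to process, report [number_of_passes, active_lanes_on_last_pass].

lanes per group: 256·1/4/8 = 8
N=37: ⌈37/8⌉ = 5 iters; last vl = 37 − 4×8 = 5

[iterations, last_vl] = [5, 5]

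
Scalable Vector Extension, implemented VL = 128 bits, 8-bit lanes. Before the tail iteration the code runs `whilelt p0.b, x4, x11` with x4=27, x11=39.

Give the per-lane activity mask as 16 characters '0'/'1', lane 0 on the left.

128-bit reg / 8-bit elem → 16 lanes
p0[j] = (27+j < 39); true for j=0..11 → 12 lanes set
bits (lane 0 leftmost): 1111111111110000

predicate = 1111111111110000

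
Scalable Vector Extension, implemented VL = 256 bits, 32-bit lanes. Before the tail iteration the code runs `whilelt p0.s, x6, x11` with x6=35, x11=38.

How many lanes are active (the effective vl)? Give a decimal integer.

256-bit reg / 32-bit elem → 8 lanes
whilelt: lane j active iff 35+j < 38 → j < 3 → 3 active

vl = 3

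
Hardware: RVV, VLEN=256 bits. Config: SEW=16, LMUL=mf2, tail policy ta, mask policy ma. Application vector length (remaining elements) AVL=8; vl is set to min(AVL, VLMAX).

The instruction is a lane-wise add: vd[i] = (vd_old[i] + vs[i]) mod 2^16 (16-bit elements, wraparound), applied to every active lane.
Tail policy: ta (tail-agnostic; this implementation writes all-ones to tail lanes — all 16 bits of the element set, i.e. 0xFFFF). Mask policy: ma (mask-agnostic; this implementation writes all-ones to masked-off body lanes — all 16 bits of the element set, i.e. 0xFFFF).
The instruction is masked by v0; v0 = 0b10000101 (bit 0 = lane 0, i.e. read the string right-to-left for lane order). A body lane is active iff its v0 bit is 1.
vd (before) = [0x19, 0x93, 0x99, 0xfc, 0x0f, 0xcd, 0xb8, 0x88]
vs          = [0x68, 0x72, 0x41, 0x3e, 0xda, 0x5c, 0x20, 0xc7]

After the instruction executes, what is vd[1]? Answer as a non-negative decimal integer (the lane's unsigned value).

vd[1] = 65535

VLMAX = (256 × 1/2) / 16 = 8 lanes
vl ← min(8, 8) = 8
[0] add(0x19,0x68) = 0x81
[1] mask-off/ones = 0xffff
[2] add(0x99,0x41) = 0xda
[3] mask-off/ones = 0xffff
[4] mask-off/ones = 0xffff
[5] mask-off/ones = 0xffff
[6] mask-off/ones = 0xffff
[7] add(0x88,0xc7) = 0x14f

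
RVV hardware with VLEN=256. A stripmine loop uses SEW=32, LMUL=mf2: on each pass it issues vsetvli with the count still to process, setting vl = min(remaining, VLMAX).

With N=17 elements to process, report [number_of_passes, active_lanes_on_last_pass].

[iterations, last_vl] = [5, 1]

lanes per group: 256·1/2/32 = 4
iterations = ceil(17/4) = 5; final-pass vl = 1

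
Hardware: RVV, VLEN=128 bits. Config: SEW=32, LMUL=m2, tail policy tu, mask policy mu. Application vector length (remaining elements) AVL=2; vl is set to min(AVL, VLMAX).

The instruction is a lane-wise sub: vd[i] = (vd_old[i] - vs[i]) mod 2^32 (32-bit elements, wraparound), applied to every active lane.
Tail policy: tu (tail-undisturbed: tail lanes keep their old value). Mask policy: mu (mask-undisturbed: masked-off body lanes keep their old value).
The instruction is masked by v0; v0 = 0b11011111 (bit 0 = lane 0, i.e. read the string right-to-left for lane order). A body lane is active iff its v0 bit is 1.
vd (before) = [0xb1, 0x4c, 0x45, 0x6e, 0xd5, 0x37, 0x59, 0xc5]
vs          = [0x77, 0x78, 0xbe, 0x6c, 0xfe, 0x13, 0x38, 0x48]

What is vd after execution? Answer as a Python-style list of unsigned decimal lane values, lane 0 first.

vd = [58, 4294967252, 69, 110, 213, 55, 89, 197]

VLMAX = VLEN×LMUL/SEW = 128×2/32 = 8
AVL=2 ≤ VLMAX=8, so vl = 2
[0] sub(0xb1,0x77) = 0x3a
[1] sub(0x4c,0x78) = 0xffffffd4
[2] tail/keep = 0x45
[3] tail/keep = 0x6e
[4] tail/keep = 0xd5
[5] tail/keep = 0x37
[6] tail/keep = 0x59
[7] tail/keep = 0xc5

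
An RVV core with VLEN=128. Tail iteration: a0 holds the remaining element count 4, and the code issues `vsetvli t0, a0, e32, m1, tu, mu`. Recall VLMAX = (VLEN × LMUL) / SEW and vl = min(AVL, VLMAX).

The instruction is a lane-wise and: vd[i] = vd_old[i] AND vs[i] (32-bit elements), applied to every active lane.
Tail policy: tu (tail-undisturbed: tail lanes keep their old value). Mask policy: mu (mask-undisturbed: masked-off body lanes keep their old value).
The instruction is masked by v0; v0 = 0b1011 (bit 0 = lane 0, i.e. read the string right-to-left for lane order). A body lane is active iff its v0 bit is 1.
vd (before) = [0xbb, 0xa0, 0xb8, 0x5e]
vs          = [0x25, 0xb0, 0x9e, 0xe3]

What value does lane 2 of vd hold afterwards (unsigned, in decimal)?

VLMAX = VLEN×LMUL/SEW = 128×1/32 = 4
AVL=4 ≤ VLMAX=4, so vl = 4
[0] and(0xbb,0x25) = 0x21
[1] and(0xa0,0xb0) = 0xa0
[2] mask-off/keep = 0xb8
[3] and(0x5e,0xe3) = 0x42

vd[2] = 184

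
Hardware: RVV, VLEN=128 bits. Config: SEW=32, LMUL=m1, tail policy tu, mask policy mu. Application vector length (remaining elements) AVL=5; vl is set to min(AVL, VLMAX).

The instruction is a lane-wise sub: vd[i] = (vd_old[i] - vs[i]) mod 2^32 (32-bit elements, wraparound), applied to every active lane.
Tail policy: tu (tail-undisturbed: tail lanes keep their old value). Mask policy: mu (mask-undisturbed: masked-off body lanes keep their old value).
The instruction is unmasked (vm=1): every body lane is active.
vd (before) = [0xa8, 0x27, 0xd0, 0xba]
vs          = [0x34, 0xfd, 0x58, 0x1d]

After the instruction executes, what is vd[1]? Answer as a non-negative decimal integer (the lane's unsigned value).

vd[1] = 4294967082

VLMAX = VLEN×LMUL/SEW = 128×1/32 = 4
vl ← min(5, 4) = 4
lane  0: sub(0xa8,0x34) ⇒ 0x74
lane  1: sub(0x27,0xfd) ⇒ 0xffffff2a
lane  2: sub(0xd0,0x58) ⇒ 0x78
lane  3: sub(0xba,0x1d) ⇒ 0x9d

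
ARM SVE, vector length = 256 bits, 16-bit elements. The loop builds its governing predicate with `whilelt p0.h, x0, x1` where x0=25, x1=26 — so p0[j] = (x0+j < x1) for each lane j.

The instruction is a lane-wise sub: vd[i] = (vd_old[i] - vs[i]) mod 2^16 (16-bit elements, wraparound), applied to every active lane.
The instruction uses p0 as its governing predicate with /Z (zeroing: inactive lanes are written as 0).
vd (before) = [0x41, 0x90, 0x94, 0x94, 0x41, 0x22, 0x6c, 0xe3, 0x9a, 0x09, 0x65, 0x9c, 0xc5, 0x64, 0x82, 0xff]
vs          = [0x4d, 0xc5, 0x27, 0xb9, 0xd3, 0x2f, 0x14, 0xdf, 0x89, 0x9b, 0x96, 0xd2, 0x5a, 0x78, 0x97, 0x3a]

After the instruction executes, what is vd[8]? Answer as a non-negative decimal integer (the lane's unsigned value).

vd[8] = 0

256-bit reg / 16-bit elem → 16 lanes
p0[j] = (25+j < 26); true for j=0..0 → 1 lanes set
vd[0] sub(0x41,0x4d) -> 0xfff4
vd[1] tail/zero -> 0x00
vd[2] tail/zero -> 0x00
vd[3] tail/zero -> 0x00
vd[4] tail/zero -> 0x00
vd[5] tail/zero -> 0x00
vd[6] tail/zero -> 0x00
vd[7] tail/zero -> 0x00
vd[8] tail/zero -> 0x00
vd[9] tail/zero -> 0x00
vd[10] tail/zero -> 0x00
vd[11] tail/zero -> 0x00
vd[12] tail/zero -> 0x00
vd[13] tail/zero -> 0x00
vd[14] tail/zero -> 0x00
vd[15] tail/zero -> 0x00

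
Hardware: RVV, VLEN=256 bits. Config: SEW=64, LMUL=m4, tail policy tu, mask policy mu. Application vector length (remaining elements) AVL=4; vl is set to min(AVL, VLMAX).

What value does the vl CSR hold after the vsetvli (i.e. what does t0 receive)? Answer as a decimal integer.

VLMAX = VLEN×LMUL/SEW = 256×4/64 = 16
vl ← min(4, 16) = 4

vl = 4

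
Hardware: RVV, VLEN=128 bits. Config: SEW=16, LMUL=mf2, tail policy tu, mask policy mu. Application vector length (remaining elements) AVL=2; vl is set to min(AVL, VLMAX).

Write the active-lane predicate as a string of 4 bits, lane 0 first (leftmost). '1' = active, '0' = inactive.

predicate = 1100

VLMAX = (128 × 1/2) / 16 = 4 lanes
vl = min(AVL, VLMAX) = min(2, 4) = 2
bits (lane 0 leftmost): 1100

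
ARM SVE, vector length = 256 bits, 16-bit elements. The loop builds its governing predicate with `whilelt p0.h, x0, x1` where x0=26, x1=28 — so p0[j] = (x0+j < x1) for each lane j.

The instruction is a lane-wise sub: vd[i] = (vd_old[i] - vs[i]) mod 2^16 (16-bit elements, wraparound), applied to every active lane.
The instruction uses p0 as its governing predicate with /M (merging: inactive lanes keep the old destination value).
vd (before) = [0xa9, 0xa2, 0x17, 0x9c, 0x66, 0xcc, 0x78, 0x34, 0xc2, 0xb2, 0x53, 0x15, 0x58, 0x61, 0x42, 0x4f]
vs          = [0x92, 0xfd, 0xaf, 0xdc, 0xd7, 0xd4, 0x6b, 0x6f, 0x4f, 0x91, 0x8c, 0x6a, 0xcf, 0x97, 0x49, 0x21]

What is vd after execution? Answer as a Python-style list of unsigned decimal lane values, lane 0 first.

vd = [23, 65445, 23, 156, 102, 204, 120, 52, 194, 178, 83, 21, 88, 97, 66, 79]

256-bit reg / 16-bit elem → 16 lanes
p0[j] = (26+j < 28); true for j=0..1 → 2 lanes set
lane  0: sub(0xa9,0x92) ⇒ 0x17
lane  1: sub(0xa2,0xfd) ⇒ 0xffa5
lane  2: tail/keep ⇒ 0x17
lane  3: tail/keep ⇒ 0x9c
lane  4: tail/keep ⇒ 0x66
lane  5: tail/keep ⇒ 0xcc
lane  6: tail/keep ⇒ 0x78
lane  7: tail/keep ⇒ 0x34
lane  8: tail/keep ⇒ 0xc2
lane  9: tail/keep ⇒ 0xb2
lane 10: tail/keep ⇒ 0x53
lane 11: tail/keep ⇒ 0x15
lane 12: tail/keep ⇒ 0x58
lane 13: tail/keep ⇒ 0x61
lane 14: tail/keep ⇒ 0x42
lane 15: tail/keep ⇒ 0x4f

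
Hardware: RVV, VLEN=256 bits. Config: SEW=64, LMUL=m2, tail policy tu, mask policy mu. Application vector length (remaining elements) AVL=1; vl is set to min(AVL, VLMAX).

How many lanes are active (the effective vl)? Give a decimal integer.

VLMAX = VLEN×LMUL/SEW = 256×2/64 = 8
AVL=1 ≤ VLMAX=8, so vl = 1

vl = 1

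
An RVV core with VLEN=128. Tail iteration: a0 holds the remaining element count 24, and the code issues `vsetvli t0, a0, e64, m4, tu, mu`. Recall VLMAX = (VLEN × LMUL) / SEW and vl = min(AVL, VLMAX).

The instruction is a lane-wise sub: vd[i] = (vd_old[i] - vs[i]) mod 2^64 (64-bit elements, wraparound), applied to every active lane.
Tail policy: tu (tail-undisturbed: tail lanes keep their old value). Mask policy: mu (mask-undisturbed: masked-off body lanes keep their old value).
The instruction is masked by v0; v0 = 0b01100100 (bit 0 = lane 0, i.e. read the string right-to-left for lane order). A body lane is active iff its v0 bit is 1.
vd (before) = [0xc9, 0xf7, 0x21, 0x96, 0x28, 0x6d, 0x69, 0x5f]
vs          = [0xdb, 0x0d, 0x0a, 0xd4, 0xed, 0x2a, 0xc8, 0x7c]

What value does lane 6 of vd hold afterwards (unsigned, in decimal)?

vd[6] = 18446744073709551521

lanes per group: 128·4/64 = 8
AVL=24 > VLMAX=8, so vl = 8
lane  0: mask-off/keep ⇒ 0xc9
lane  1: mask-off/keep ⇒ 0xf7
lane  2: sub(0x21,0x0a) ⇒ 0x17
lane  3: mask-off/keep ⇒ 0x96
lane  4: mask-off/keep ⇒ 0x28
lane  5: sub(0x6d,0x2a) ⇒ 0x43
lane  6: sub(0x69,0xc8) ⇒ 0xffffffffffffffa1
lane  7: mask-off/keep ⇒ 0x5f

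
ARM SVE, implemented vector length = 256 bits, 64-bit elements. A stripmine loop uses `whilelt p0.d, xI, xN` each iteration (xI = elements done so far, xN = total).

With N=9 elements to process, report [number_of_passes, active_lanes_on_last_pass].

[iterations, last_vl] = [3, 1]

256-bit reg / 64-bit elem → 4 lanes
iterations = ceil(9/4) = 3; final-pass vl = 1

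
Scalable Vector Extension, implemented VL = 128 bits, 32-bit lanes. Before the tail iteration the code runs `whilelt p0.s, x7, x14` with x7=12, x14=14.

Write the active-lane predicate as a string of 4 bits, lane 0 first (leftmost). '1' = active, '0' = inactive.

lane count: 128 div 32 = 4
active while 12+j < 14, i.e. j ∈ [0,2) capped at 4 ⇒ 2
bits (lane 0 leftmost): 1100

predicate = 1100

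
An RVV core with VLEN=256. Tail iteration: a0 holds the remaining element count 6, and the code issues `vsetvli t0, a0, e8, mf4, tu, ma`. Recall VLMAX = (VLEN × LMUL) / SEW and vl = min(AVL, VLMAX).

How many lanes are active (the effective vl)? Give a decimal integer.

VLMAX = VLEN×LMUL/SEW = 256×1/4/8 = 8
vl = min(AVL, VLMAX) = min(6, 8) = 6

vl = 6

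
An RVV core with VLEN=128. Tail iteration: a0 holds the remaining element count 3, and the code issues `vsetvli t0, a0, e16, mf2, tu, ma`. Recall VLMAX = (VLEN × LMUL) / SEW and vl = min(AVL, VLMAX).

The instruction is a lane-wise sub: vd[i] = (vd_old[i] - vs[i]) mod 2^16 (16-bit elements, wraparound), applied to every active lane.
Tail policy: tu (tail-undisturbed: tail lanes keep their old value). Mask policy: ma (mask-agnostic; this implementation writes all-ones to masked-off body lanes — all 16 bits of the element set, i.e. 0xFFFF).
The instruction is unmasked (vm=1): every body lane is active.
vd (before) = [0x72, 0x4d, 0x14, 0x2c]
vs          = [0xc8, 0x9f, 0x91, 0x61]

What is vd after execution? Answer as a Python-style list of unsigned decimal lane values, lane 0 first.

lanes per group: 128·1/2/16 = 4
vl = min(AVL, VLMAX) = min(3, 4) = 3
  i=0: sub(0x72,0xc8) → 65450
  i=1: sub(0x4d,0x9f) → 65454
  i=2: sub(0x14,0x91) → 65411
  i=3: tail/keep → 44

vd = [65450, 65454, 65411, 44]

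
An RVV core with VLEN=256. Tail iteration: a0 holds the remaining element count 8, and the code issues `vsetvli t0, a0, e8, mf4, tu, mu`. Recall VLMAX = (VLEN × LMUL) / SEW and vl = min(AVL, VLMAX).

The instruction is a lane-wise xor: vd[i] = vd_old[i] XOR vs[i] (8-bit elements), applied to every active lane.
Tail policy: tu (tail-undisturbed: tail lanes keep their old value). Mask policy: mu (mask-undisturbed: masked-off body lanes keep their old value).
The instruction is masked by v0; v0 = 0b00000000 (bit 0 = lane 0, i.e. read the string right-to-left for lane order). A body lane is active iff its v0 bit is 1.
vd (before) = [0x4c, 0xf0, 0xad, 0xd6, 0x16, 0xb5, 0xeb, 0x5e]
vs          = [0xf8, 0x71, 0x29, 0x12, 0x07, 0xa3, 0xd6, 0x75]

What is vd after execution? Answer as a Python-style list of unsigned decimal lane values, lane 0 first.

VLMAX = (256 × 1/4) / 8 = 8 lanes
vl = min(AVL, VLMAX) = min(8, 8) = 8
vd[0] mask-off/keep -> 0x4c
vd[1] mask-off/keep -> 0xf0
vd[2] mask-off/keep -> 0xad
vd[3] mask-off/keep -> 0xd6
vd[4] mask-off/keep -> 0x16
vd[5] mask-off/keep -> 0xb5
vd[6] mask-off/keep -> 0xeb
vd[7] mask-off/keep -> 0x5e

vd = [76, 240, 173, 214, 22, 181, 235, 94]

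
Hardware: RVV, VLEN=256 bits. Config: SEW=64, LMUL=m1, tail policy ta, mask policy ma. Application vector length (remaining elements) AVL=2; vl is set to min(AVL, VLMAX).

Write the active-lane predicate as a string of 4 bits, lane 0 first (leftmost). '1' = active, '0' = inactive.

lanes per group: 256·1/64 = 4
AVL=2 ≤ VLMAX=4, so vl = 2
bits (lane 0 leftmost): 1100

predicate = 1100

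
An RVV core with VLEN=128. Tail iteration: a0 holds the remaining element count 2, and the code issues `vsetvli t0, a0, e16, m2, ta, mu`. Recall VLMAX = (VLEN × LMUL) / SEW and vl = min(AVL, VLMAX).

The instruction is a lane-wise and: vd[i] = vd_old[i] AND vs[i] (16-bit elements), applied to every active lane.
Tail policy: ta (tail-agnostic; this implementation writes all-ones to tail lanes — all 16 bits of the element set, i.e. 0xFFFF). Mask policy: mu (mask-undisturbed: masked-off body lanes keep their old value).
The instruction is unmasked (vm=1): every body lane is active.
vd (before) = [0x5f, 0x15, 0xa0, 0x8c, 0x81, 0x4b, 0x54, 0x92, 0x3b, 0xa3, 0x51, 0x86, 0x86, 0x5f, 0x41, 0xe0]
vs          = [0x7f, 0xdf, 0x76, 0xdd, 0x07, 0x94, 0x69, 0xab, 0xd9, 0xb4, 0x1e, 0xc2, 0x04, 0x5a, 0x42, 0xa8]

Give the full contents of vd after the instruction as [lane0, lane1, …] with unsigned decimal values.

vd = [95, 21, 65535, 65535, 65535, 65535, 65535, 65535, 65535, 65535, 65535, 65535, 65535, 65535, 65535, 65535]

lanes per group: 128·2/16 = 16
vl = min(AVL, VLMAX) = min(2, 16) = 2
[0] and(0x5f,0x7f) = 0x5f
[1] and(0x15,0xdf) = 0x15
[2] tail/ones = 0xffff
[3] tail/ones = 0xffff
[4] tail/ones = 0xffff
[5] tail/ones = 0xffff
[6] tail/ones = 0xffff
[7] tail/ones = 0xffff
[8] tail/ones = 0xffff
[9] tail/ones = 0xffff
[10] tail/ones = 0xffff
[11] tail/ones = 0xffff
[12] tail/ones = 0xffff
[13] tail/ones = 0xffff
[14] tail/ones = 0xffff
[15] tail/ones = 0xffff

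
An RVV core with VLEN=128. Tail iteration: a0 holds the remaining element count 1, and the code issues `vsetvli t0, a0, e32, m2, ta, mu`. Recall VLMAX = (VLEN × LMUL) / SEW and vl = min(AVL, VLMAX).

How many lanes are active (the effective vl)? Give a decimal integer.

VLMAX = VLEN×LMUL/SEW = 128×2/32 = 8
vl = min(AVL, VLMAX) = min(1, 8) = 1

vl = 1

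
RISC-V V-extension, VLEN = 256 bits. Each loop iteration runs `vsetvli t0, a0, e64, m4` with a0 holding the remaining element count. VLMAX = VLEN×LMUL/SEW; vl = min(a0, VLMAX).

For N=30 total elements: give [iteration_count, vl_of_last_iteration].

[iterations, last_vl] = [2, 14]

VLMAX = VLEN×LMUL/SEW = 256×4/64 = 16
N=30: ⌈30/16⌉ = 2 iters; last vl = 30 − 1×16 = 14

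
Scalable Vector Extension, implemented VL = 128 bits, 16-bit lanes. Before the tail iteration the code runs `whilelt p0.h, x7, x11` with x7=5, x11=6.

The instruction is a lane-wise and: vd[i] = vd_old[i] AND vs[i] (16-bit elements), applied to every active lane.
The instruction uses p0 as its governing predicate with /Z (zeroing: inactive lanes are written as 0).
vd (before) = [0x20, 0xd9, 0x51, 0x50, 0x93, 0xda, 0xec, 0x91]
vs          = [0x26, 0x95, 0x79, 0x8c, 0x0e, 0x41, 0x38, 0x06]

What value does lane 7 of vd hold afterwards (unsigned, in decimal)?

vd[7] = 0

lane count: 128 div 16 = 8
p0[j] = (5+j < 6); true for j=0..0 → 1 lanes set
lane  0: and(0x20,0x26) ⇒ 0x20
lane  1: tail/zero ⇒ 0x00
lane  2: tail/zero ⇒ 0x00
lane  3: tail/zero ⇒ 0x00
lane  4: tail/zero ⇒ 0x00
lane  5: tail/zero ⇒ 0x00
lane  6: tail/zero ⇒ 0x00
lane  7: tail/zero ⇒ 0x00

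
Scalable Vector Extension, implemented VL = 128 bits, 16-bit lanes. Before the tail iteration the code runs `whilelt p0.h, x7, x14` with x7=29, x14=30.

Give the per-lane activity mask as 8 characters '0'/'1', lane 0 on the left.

predicate = 10000000

128-bit reg / 16-bit elem → 8 lanes
p0[j] = (29+j < 30); true for j=0..0 → 1 lanes set
bits (lane 0 leftmost): 10000000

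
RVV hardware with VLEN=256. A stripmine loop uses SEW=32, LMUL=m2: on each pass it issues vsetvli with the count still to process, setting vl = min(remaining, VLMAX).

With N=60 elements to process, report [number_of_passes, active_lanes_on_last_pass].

[iterations, last_vl] = [4, 12]

VLMAX = (256 × 2) / 32 = 16 lanes
N=60: ⌈60/16⌉ = 4 iters; last vl = 60 − 3×16 = 12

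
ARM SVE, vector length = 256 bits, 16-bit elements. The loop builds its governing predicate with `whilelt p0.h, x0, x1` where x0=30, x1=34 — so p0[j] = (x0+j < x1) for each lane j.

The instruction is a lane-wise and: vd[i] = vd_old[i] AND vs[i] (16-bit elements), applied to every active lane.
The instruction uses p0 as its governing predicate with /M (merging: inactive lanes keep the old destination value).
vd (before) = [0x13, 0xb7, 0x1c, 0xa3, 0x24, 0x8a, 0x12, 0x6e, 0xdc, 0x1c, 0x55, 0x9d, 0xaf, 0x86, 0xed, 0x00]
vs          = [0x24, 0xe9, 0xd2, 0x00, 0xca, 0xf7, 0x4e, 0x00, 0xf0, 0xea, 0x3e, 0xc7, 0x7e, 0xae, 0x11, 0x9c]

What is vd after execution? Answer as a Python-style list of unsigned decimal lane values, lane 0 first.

256-bit reg / 16-bit elem → 16 lanes
whilelt: lane j active iff 30+j < 34 → j < 4 → 4 active
lane  0: and(0x13,0x24) ⇒ 0x00
lane  1: and(0xb7,0xe9) ⇒ 0xa1
lane  2: and(0x1c,0xd2) ⇒ 0x10
lane  3: and(0xa3,0x00) ⇒ 0x00
lane  4: tail/keep ⇒ 0x24
lane  5: tail/keep ⇒ 0x8a
lane  6: tail/keep ⇒ 0x12
lane  7: tail/keep ⇒ 0x6e
lane  8: tail/keep ⇒ 0xdc
lane  9: tail/keep ⇒ 0x1c
lane 10: tail/keep ⇒ 0x55
lane 11: tail/keep ⇒ 0x9d
lane 12: tail/keep ⇒ 0xaf
lane 13: tail/keep ⇒ 0x86
lane 14: tail/keep ⇒ 0xed
lane 15: tail/keep ⇒ 0x00

vd = [0, 161, 16, 0, 36, 138, 18, 110, 220, 28, 85, 157, 175, 134, 237, 0]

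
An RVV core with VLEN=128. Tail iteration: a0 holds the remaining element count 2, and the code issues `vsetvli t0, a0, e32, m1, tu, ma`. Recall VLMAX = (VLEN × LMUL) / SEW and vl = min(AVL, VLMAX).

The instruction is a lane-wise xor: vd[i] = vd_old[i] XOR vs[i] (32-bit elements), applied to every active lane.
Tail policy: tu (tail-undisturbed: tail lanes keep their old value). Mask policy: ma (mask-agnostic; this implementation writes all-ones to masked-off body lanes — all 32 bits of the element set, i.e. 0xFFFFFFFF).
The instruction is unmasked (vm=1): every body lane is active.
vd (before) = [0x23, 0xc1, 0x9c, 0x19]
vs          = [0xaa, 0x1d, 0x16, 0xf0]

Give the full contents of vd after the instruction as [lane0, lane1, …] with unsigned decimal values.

vd = [137, 220, 156, 25]

VLMAX = (128 × 1) / 32 = 4 lanes
vl = min(AVL, VLMAX) = min(2, 4) = 2
vd[0] xor(0x23,0xaa) -> 0x89
vd[1] xor(0xc1,0x1d) -> 0xdc
vd[2] tail/keep -> 0x9c
vd[3] tail/keep -> 0x19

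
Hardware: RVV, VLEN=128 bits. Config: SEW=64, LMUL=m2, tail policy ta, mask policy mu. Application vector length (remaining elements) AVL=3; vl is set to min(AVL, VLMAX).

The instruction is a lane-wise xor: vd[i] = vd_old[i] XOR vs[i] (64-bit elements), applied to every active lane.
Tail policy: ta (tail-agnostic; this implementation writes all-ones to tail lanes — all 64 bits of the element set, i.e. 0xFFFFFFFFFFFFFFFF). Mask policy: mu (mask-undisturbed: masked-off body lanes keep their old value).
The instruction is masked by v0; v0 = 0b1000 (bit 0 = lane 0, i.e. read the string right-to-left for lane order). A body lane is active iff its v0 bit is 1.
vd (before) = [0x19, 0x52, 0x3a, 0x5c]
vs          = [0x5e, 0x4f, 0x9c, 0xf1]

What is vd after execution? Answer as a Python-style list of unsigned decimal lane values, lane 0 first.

vd = [25, 82, 58, 18446744073709551615]

VLMAX = (128 × 2) / 64 = 4 lanes
AVL=3 ≤ VLMAX=4, so vl = 3
  i=0: mask-off/keep → 25
  i=1: mask-off/keep → 82
  i=2: mask-off/keep → 58
  i=3: tail/ones → 18446744073709551615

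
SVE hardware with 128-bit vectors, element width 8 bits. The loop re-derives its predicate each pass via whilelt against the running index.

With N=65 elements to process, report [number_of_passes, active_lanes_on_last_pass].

[iterations, last_vl] = [5, 1]

128-bit reg / 8-bit elem → 16 lanes
N=65: ⌈65/16⌉ = 5 iters; last vl = 65 − 4×16 = 1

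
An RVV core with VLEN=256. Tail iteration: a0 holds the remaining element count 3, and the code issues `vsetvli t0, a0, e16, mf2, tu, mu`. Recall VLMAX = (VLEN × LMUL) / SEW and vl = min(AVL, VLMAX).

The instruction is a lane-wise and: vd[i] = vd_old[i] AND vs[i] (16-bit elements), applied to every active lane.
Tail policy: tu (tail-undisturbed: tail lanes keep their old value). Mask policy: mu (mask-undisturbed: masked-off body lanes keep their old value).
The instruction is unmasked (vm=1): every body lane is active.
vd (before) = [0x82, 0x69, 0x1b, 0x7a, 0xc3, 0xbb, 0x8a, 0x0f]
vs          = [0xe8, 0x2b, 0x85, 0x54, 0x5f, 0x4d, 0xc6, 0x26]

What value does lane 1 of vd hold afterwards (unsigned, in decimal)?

VLMAX = (256 × 1/2) / 16 = 8 lanes
vl ← min(3, 8) = 3
  i=0: and(0x82,0xe8) → 128
  i=1: and(0x69,0x2b) → 41
  i=2: and(0x1b,0x85) → 1
  i=3: tail/keep → 122
  i=4: tail/keep → 195
  i=5: tail/keep → 187
  i=6: tail/keep → 138
  i=7: tail/keep → 15

vd[1] = 41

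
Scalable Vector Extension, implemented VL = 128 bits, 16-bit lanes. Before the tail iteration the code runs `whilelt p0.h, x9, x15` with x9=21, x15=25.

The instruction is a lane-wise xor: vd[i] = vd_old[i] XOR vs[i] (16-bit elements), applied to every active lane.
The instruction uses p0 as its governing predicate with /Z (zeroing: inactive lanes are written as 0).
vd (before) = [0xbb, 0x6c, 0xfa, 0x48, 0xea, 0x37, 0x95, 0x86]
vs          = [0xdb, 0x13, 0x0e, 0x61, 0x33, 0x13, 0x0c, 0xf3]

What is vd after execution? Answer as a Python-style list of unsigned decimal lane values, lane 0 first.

vd = [96, 127, 244, 41, 0, 0, 0, 0]

lane count: 128 div 16 = 8
whilelt: lane j active iff 21+j < 25 → j < 4 → 4 active
lane  0: xor(0xbb,0xdb) ⇒ 0x60
lane  1: xor(0x6c,0x13) ⇒ 0x7f
lane  2: xor(0xfa,0x0e) ⇒ 0xf4
lane  3: xor(0x48,0x61) ⇒ 0x29
lane  4: tail/zero ⇒ 0x00
lane  5: tail/zero ⇒ 0x00
lane  6: tail/zero ⇒ 0x00
lane  7: tail/zero ⇒ 0x00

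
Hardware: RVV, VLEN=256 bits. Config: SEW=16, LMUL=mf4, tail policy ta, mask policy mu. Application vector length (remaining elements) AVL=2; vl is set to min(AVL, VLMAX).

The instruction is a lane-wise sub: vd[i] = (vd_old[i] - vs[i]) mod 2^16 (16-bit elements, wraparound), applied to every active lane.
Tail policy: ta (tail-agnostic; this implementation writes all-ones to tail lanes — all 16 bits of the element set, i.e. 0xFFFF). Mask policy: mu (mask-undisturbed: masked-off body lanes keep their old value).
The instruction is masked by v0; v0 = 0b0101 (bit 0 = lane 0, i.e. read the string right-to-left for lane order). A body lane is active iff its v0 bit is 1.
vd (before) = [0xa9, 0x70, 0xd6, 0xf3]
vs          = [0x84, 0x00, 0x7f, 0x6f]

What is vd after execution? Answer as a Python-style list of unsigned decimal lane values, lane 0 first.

vd = [37, 112, 65535, 65535]

VLMAX = VLEN×LMUL/SEW = 256×1/4/16 = 4
AVL=2 ≤ VLMAX=4, so vl = 2
[0] sub(0xa9,0x84) = 0x25
[1] mask-off/keep = 0x70
[2] tail/ones = 0xffff
[3] tail/ones = 0xffff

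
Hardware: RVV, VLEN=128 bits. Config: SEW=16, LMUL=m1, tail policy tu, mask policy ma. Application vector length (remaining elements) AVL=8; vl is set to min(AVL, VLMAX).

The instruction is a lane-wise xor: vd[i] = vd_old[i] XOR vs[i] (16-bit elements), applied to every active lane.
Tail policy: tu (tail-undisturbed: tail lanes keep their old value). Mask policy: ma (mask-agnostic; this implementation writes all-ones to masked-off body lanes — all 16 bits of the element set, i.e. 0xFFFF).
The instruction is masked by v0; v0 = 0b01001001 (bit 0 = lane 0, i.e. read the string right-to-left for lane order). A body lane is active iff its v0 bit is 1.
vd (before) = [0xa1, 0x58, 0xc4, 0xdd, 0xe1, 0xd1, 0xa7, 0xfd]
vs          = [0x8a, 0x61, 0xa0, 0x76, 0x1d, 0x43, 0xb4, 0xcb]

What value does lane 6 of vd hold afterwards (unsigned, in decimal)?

vd[6] = 19

VLMAX = VLEN×LMUL/SEW = 128×1/16 = 8
vl = min(AVL, VLMAX) = min(8, 8) = 8
  i=0: xor(0xa1,0x8a) → 43
  i=1: mask-off/ones → 65535
  i=2: mask-off/ones → 65535
  i=3: xor(0xdd,0x76) → 171
  i=4: mask-off/ones → 65535
  i=5: mask-off/ones → 65535
  i=6: xor(0xa7,0xb4) → 19
  i=7: mask-off/ones → 65535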